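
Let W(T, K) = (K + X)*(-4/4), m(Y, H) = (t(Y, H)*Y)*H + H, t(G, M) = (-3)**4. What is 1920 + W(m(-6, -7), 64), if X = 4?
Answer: 1852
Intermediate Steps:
t(G, M) = 81
m(Y, H) = H + 81*H*Y (m(Y, H) = (81*Y)*H + H = 81*H*Y + H = H + 81*H*Y)
W(T, K) = -4 - K (W(T, K) = (K + 4)*(-4/4) = (4 + K)*(-4*1/4) = (4 + K)*(-1) = -4 - K)
1920 + W(m(-6, -7), 64) = 1920 + (-4 - 1*64) = 1920 + (-4 - 64) = 1920 - 68 = 1852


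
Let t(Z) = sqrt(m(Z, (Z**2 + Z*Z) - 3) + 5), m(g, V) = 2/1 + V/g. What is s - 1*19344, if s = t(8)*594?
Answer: -19344 + 297*sqrt(362)/2 ≈ -16519.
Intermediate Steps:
m(g, V) = 2 + V/g (m(g, V) = 2*1 + V/g = 2 + V/g)
t(Z) = sqrt(7 + (-3 + 2*Z**2)/Z) (t(Z) = sqrt((2 + ((Z**2 + Z*Z) - 3)/Z) + 5) = sqrt((2 + ((Z**2 + Z**2) - 3)/Z) + 5) = sqrt((2 + (2*Z**2 - 3)/Z) + 5) = sqrt((2 + (-3 + 2*Z**2)/Z) + 5) = sqrt(7 + (-3 + 2*Z**2)/Z))
s = 297*sqrt(362)/2 (s = sqrt(7 - 3/8 + 2*8)*594 = sqrt(7 - 3*1/8 + 16)*594 = sqrt(7 - 3/8 + 16)*594 = sqrt(181/8)*594 = (sqrt(362)/4)*594 = 297*sqrt(362)/2 ≈ 2825.4)
s - 1*19344 = 297*sqrt(362)/2 - 1*19344 = 297*sqrt(362)/2 - 19344 = -19344 + 297*sqrt(362)/2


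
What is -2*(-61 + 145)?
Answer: -168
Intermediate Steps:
-2*(-61 + 145) = -2*84 = -168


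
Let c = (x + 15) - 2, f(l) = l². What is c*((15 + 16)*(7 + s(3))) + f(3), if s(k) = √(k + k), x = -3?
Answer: 2179 + 310*√6 ≈ 2938.3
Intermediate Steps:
s(k) = √2*√k (s(k) = √(2*k) = √2*√k)
c = 10 (c = (-3 + 15) - 2 = 12 - 2 = 10)
c*((15 + 16)*(7 + s(3))) + f(3) = 10*((15 + 16)*(7 + √2*√3)) + 3² = 10*(31*(7 + √6)) + 9 = 10*(217 + 31*√6) + 9 = (2170 + 310*√6) + 9 = 2179 + 310*√6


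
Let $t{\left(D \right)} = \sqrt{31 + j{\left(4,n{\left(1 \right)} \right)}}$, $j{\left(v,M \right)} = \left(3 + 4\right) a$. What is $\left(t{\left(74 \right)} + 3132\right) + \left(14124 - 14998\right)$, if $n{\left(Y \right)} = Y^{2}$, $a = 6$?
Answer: $2258 + \sqrt{73} \approx 2266.5$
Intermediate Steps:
$j{\left(v,M \right)} = 42$ ($j{\left(v,M \right)} = \left(3 + 4\right) 6 = 7 \cdot 6 = 42$)
$t{\left(D \right)} = \sqrt{73}$ ($t{\left(D \right)} = \sqrt{31 + 42} = \sqrt{73}$)
$\left(t{\left(74 \right)} + 3132\right) + \left(14124 - 14998\right) = \left(\sqrt{73} + 3132\right) + \left(14124 - 14998\right) = \left(3132 + \sqrt{73}\right) - 874 = 2258 + \sqrt{73}$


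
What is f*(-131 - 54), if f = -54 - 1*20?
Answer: 13690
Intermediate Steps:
f = -74 (f = -54 - 20 = -74)
f*(-131 - 54) = -74*(-131 - 54) = -74*(-185) = 13690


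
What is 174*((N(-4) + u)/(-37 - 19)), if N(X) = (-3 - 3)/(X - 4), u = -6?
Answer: 261/16 ≈ 16.313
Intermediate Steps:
N(X) = -6/(-4 + X)
174*((N(-4) + u)/(-37 - 19)) = 174*((-6/(-4 - 4) - 6)/(-37 - 19)) = 174*((-6/(-8) - 6)/(-56)) = 174*((-6*(-⅛) - 6)*(-1/56)) = 174*((¾ - 6)*(-1/56)) = 174*(-21/4*(-1/56)) = 174*(3/32) = 261/16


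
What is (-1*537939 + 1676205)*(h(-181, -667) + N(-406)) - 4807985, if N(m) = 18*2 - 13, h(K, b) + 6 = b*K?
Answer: 137433981919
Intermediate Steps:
h(K, b) = -6 + K*b (h(K, b) = -6 + b*K = -6 + K*b)
N(m) = 23 (N(m) = 36 - 13 = 23)
(-1*537939 + 1676205)*(h(-181, -667) + N(-406)) - 4807985 = (-1*537939 + 1676205)*((-6 - 181*(-667)) + 23) - 4807985 = (-537939 + 1676205)*((-6 + 120727) + 23) - 4807985 = 1138266*(120721 + 23) - 4807985 = 1138266*120744 - 4807985 = 137438789904 - 4807985 = 137433981919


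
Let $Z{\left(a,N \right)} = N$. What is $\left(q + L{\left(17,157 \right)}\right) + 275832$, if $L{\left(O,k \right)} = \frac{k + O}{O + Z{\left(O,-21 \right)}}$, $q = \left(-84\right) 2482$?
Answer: $\frac{134601}{2} \approx 67301.0$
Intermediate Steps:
$q = -208488$
$L{\left(O,k \right)} = \frac{O + k}{-21 + O}$ ($L{\left(O,k \right)} = \frac{k + O}{O - 21} = \frac{O + k}{-21 + O}$)
$\left(q + L{\left(17,157 \right)}\right) + 275832 = \left(-208488 + \frac{17 + 157}{-21 + 17}\right) + 275832 = \left(-208488 + \frac{1}{-4} \cdot 174\right) + 275832 = \left(-208488 - \frac{87}{2}\right) + 275832 = - \frac{417063}{2} + 275832 = \frac{134601}{2}$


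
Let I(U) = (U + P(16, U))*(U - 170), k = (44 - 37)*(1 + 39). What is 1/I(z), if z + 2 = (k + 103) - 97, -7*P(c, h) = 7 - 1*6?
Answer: 7/226518 ≈ 3.0903e-5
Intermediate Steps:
k = 280 (k = 7*40 = 280)
P(c, h) = -⅐ (P(c, h) = -(7 - 1*6)/7 = -(7 - 6)/7 = -⅐*1 = -⅐)
z = 284 (z = -2 + ((280 + 103) - 97) = -2 + (383 - 97) = -2 + 286 = 284)
I(U) = (-170 + U)*(-⅐ + U) (I(U) = (U - ⅐)*(U - 170) = (-⅐ + U)*(-170 + U) = (-170 + U)*(-⅐ + U))
1/I(z) = 1/(170/7 + 284² - 1191/7*284) = 1/(170/7 + 80656 - 338244/7) = 1/(226518/7) = 7/226518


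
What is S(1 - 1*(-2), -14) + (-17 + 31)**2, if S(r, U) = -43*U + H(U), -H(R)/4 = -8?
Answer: 830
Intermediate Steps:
H(R) = 32 (H(R) = -4*(-8) = 32)
S(r, U) = 32 - 43*U (S(r, U) = -43*U + 32 = 32 - 43*U)
S(1 - 1*(-2), -14) + (-17 + 31)**2 = (32 - 43*(-14)) + (-17 + 31)**2 = (32 + 602) + 14**2 = 634 + 196 = 830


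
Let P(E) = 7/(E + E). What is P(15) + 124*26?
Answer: 96727/30 ≈ 3224.2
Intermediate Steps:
P(E) = 7/(2*E) (P(E) = 7/((2*E)) = 7*(1/(2*E)) = 7/(2*E))
P(15) + 124*26 = (7/2)/15 + 124*26 = (7/2)*(1/15) + 3224 = 7/30 + 3224 = 96727/30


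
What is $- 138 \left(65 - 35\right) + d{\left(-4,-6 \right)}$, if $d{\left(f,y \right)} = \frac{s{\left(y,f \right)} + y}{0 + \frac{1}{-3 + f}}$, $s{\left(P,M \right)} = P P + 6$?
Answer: $-4392$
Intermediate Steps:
$s{\left(P,M \right)} = 6 + P^{2}$ ($s{\left(P,M \right)} = P^{2} + 6 = 6 + P^{2}$)
$d{\left(f,y \right)} = \left(-3 + f\right) \left(6 + y + y^{2}\right)$ ($d{\left(f,y \right)} = \frac{\left(6 + y^{2}\right) + y}{0 + \frac{1}{-3 + f}} = \frac{6 + y + y^{2}}{\frac{1}{-3 + f}} = \left(6 + y + y^{2}\right) \left(-3 + f\right) = \left(-3 + f\right) \left(6 + y + y^{2}\right)$)
$- 138 \left(65 - 35\right) + d{\left(-4,-6 \right)} = - 138 \left(65 - 35\right) - \left(-24 + 108 + 4 \left(6 + \left(-6\right)^{2}\right)\right) = \left(-138\right) 30 - \left(84 + 4 \left(6 + 36\right)\right) = -4140 - 252 = -4392$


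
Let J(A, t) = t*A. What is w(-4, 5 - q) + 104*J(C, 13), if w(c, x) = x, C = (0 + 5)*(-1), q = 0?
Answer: -6755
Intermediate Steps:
C = -5 (C = 5*(-1) = -5)
J(A, t) = A*t
w(-4, 5 - q) + 104*J(C, 13) = (5 - 1*0) + 104*(-5*13) = (5 + 0) + 104*(-65) = 5 - 6760 = -6755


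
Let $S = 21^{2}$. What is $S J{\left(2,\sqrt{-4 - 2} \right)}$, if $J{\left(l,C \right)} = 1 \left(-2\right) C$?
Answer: $- 882 i \sqrt{6} \approx - 2160.4 i$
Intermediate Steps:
$S = 441$
$J{\left(l,C \right)} = - 2 C$
$S J{\left(2,\sqrt{-4 - 2} \right)} = 441 \left(- 2 \sqrt{-4 - 2}\right) = 441 \left(- 2 \sqrt{-6}\right) = 441 \left(- 2 i \sqrt{6}\right) = - 882 i \sqrt{6}$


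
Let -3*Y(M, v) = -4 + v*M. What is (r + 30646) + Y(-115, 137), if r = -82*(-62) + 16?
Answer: 40999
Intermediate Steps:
r = 5100 (r = 5084 + 16 = 5100)
Y(M, v) = 4/3 - M*v/3 (Y(M, v) = -(-4 + v*M)/3 = -(-4 + M*v)/3 = 4/3 - M*v/3)
(r + 30646) + Y(-115, 137) = (5100 + 30646) + (4/3 - ⅓*(-115)*137) = 35746 + (4/3 + 15755/3) = 35746 + 5253 = 40999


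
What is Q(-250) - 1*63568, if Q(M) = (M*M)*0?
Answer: -63568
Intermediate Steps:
Q(M) = 0 (Q(M) = M²*0 = 0)
Q(-250) - 1*63568 = 0 - 1*63568 = 0 - 63568 = -63568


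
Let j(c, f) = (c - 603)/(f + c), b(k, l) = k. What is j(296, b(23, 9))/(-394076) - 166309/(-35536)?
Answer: 5226688969737/1116809807696 ≈ 4.6800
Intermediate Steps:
j(c, f) = (-603 + c)/(c + f)
j(296, b(23, 9))/(-394076) - 166309/(-35536) = ((-603 + 296)/(296 + 23))/(-394076) - 166309/(-35536) = (-307/319)*(-1/394076) - 166309*(-1/35536) = ((1/319)*(-307))*(-1/394076) + 166309/35536 = -307/319*(-1/394076) + 166309/35536 = 307/125710244 + 166309/35536 = 5226688969737/1116809807696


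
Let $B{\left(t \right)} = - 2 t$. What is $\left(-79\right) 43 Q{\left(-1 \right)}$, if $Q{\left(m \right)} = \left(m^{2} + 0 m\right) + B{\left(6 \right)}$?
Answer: $37367$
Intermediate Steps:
$Q{\left(m \right)} = -12 + m^{2}$ ($Q{\left(m \right)} = \left(m^{2} + 0 m\right) - 12 = \left(m^{2} + 0\right) - 12 = m^{2} - 12 = -12 + m^{2}$)
$\left(-79\right) 43 Q{\left(-1 \right)} = \left(-79\right) 43 \left(-12 + \left(-1\right)^{2}\right) = - 3397 \left(-12 + 1\right) = \left(-3397\right) \left(-11\right) = 37367$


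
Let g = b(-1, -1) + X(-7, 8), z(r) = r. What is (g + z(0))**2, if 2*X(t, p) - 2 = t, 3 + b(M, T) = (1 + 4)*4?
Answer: 841/4 ≈ 210.25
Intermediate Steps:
b(M, T) = 17 (b(M, T) = -3 + (1 + 4)*4 = -3 + 5*4 = -3 + 20 = 17)
X(t, p) = 1 + t/2
g = 29/2 (g = 17 + (1 + (1/2)*(-7)) = 17 + (1 - 7/2) = 17 - 5/2 = 29/2 ≈ 14.500)
(g + z(0))**2 = (29/2 + 0)**2 = (29/2)**2 = 841/4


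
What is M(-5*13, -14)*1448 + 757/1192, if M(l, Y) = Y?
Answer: -24163467/1192 ≈ -20271.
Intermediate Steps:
M(-5*13, -14)*1448 + 757/1192 = -14*1448 + 757/1192 = -20272 + 757*(1/1192) = -20272 + 757/1192 = -24163467/1192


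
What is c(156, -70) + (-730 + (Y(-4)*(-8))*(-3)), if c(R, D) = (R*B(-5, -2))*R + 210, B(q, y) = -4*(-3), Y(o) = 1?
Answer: 291536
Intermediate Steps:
B(q, y) = 12
c(R, D) = 210 + 12*R² (c(R, D) = (R*12)*R + 210 = (12*R)*R + 210 = 12*R² + 210 = 210 + 12*R²)
c(156, -70) + (-730 + (Y(-4)*(-8))*(-3)) = (210 + 12*156²) + (-730 + (1*(-8))*(-3)) = (210 + 12*24336) + (-730 - 8*(-3)) = (210 + 292032) + (-730 + 24) = 292242 - 706 = 291536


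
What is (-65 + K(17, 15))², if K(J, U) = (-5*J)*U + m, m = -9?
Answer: 1819801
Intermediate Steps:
K(J, U) = -9 - 5*J*U (K(J, U) = (-5*J)*U - 9 = -5*J*U - 9 = -9 - 5*J*U)
(-65 + K(17, 15))² = (-65 + (-9 - 5*17*15))² = (-65 + (-9 - 1275))² = (-65 - 1284)² = (-1349)² = 1819801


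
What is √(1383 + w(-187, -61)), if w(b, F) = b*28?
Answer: I*√3853 ≈ 62.073*I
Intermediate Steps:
w(b, F) = 28*b
√(1383 + w(-187, -61)) = √(1383 + 28*(-187)) = √(1383 - 5236) = √(-3853) = I*√3853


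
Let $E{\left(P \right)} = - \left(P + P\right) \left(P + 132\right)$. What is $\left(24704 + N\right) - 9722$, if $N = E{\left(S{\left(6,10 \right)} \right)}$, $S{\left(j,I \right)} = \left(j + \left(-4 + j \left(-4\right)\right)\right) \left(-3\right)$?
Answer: $-11154$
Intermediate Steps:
$S{\left(j,I \right)} = 12 + 9 j$ ($S{\left(j,I \right)} = \left(j - \left(4 + 4 j\right)\right) \left(-3\right) = \left(-4 - 3 j\right) \left(-3\right) = 12 + 9 j$)
$E{\left(P \right)} = - 2 P \left(132 + P\right)$
$N = -26136$ ($N = - 2 \left(12 + 9 \cdot 6\right) \left(132 + \left(12 + 9 \cdot 6\right)\right) = - 2 \left(12 + 54\right) \left(132 + \left(12 + 54\right)\right) = \left(-2\right) 66 \left(132 + 66\right) = \left(-2\right) 66 \cdot 198 = -26136$)
$\left(24704 + N\right) - 9722 = \left(24704 - 26136\right) - 9722 = -1432 - 9722 = -11154$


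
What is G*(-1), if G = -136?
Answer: 136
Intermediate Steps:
G*(-1) = -136*(-1) = 136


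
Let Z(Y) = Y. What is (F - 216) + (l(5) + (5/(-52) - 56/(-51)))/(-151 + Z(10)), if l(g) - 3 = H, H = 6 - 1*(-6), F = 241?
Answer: 9305863/373932 ≈ 24.887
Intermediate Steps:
H = 12 (H = 6 + 6 = 12)
l(g) = 15 (l(g) = 3 + 12 = 15)
(F - 216) + (l(5) + (5/(-52) - 56/(-51)))/(-151 + Z(10)) = (241 - 216) + (15 + (5/(-52) - 56/(-51)))/(-151 + 10) = 25 + (15 + (5*(-1/52) - 56*(-1/51)))/(-141) = 25 + (15 + (-5/52 + 56/51))*(-1/141) = 25 + (15 + 2657/2652)*(-1/141) = 25 + (42437/2652)*(-1/141) = 25 - 42437/373932 = 9305863/373932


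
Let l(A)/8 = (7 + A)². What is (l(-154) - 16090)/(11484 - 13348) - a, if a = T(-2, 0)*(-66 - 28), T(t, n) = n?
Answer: -78391/932 ≈ -84.110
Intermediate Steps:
l(A) = 8*(7 + A)²
a = 0 (a = 0*(-66 - 28) = 0*(-94) = 0)
(l(-154) - 16090)/(11484 - 13348) - a = (8*(7 - 154)² - 16090)/(11484 - 13348) - 1*0 = (8*(-147)² - 16090)/(-1864) + 0 = (8*21609 - 16090)*(-1/1864) + 0 = (172872 - 16090)*(-1/1864) + 0 = 156782*(-1/1864) + 0 = -78391/932 + 0 = -78391/932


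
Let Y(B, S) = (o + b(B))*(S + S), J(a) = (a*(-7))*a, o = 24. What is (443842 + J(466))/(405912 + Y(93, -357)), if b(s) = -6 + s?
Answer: -179375/54443 ≈ -3.2947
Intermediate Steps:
J(a) = -7*a**2 (J(a) = (-7*a)*a = -7*a**2)
Y(B, S) = 2*S*(18 + B) (Y(B, S) = (24 + (-6 + B))*(S + S) = (18 + B)*(2*S) = 2*S*(18 + B))
(443842 + J(466))/(405912 + Y(93, -357)) = (443842 - 7*466**2)/(405912 + 2*(-357)*(18 + 93)) = (443842 - 7*217156)/(405912 + 2*(-357)*111) = (443842 - 1520092)/(405912 - 79254) = -1076250/326658 = -1076250*1/326658 = -179375/54443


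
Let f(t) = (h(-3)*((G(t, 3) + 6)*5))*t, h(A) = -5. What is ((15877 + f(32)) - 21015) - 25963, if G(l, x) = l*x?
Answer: -112701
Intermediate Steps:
f(t) = t*(-150 - 75*t) (f(t) = (-5*(t*3 + 6)*5)*t = (-5*(3*t + 6)*5)*t = (-5*(6 + 3*t)*5)*t = (-5*(30 + 15*t))*t = (-150 - 75*t)*t = t*(-150 - 75*t))
((15877 + f(32)) - 21015) - 25963 = ((15877 - 75*32*(2 + 32)) - 21015) - 25963 = ((15877 - 75*32*34) - 21015) - 25963 = ((15877 - 81600) - 21015) - 25963 = (-65723 - 21015) - 25963 = -86738 - 25963 = -112701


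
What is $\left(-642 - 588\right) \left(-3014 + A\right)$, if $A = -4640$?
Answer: $9414420$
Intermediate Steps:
$\left(-642 - 588\right) \left(-3014 + A\right) = \left(-642 - 588\right) \left(-3014 - 4640\right) = \left(-1230\right) \left(-7654\right) = 9414420$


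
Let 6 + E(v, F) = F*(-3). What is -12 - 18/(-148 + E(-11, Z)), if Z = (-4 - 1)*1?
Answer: -1650/139 ≈ -11.870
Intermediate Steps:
Z = -5 (Z = -5*1 = -5)
E(v, F) = -6 - 3*F (E(v, F) = -6 + F*(-3) = -6 - 3*F)
-12 - 18/(-148 + E(-11, Z)) = -12 - 18/(-148 + (-6 - 3*(-5))) = -12 - 18/(-148 + (-6 + 15)) = -12 - 18/(-148 + 9) = -12 - 18/(-139) = -12 - 1/139*(-18) = -12 + 18/139 = -1650/139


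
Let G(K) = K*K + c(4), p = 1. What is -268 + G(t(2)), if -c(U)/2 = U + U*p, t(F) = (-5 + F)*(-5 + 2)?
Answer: -203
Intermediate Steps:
t(F) = 15 - 3*F (t(F) = (-5 + F)*(-3) = 15 - 3*F)
c(U) = -4*U (c(U) = -2*(U + U*1) = -2*(U + U) = -4*U)
G(K) = -16 + K**2 (G(K) = K*K - 4*4 = K**2 - 16 = -16 + K**2)
-268 + G(t(2)) = -268 + (-16 + (15 - 3*2)**2) = -268 + (-16 + (15 - 6)**2) = -268 + (-16 + 9**2) = -268 + (-16 + 81) = -268 + 65 = -203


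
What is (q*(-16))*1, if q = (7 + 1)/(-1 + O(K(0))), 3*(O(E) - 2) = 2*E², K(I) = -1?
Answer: -384/5 ≈ -76.800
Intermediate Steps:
O(E) = 2 + 2*E²/3 (O(E) = 2 + (2*E²)/3 = 2 + 2*E²/3)
q = 24/5 (q = (7 + 1)/(-1 + (2 + (⅔)*(-1)²)) = 8/(-1 + (2 + (⅔)*1)) = 8/(-1 + (2 + ⅔)) = 8/(-1 + 8/3) = 8/(5/3) = 8*(⅗) = 24/5 ≈ 4.8000)
(q*(-16))*1 = ((24/5)*(-16))*1 = -384/5*1 = -384/5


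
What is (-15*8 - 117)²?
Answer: 56169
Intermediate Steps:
(-15*8 - 117)² = (-120 - 117)² = (-237)² = 56169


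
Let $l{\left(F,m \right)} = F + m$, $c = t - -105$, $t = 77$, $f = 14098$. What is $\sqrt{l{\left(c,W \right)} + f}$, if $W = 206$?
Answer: $\sqrt{14486} \approx 120.36$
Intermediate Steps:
$c = 182$ ($c = 77 - -105 = 77 + 105 = 182$)
$\sqrt{l{\left(c,W \right)} + f} = \sqrt{\left(182 + 206\right) + 14098} = \sqrt{388 + 14098} = \sqrt{14486}$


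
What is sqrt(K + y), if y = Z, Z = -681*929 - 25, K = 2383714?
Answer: 96*sqrt(190) ≈ 1323.3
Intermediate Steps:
Z = -632674 (Z = -632649 - 25 = -632674)
y = -632674
sqrt(K + y) = sqrt(2383714 - 632674) = sqrt(1751040) = 96*sqrt(190)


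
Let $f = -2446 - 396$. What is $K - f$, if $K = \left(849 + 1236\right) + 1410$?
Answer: $6337$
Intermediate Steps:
$f = -2842$
$K = 3495$ ($K = 2085 + 1410 = 3495$)
$K - f = 3495 - -2842 = 3495 + 2842 = 6337$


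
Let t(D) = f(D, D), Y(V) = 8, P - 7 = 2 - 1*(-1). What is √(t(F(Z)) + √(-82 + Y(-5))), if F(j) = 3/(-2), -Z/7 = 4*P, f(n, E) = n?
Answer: √(-6 + 4*I*√74)/2 ≈ 1.9016 + 2.2619*I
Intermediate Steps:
P = 10 (P = 7 + (2 - 1*(-1)) = 7 + (2 + 1) = 7 + 3 = 10)
Z = -280 (Z = -28*10 = -7*40 = -280)
F(j) = -3/2 (F(j) = 3*(-½) = -3/2)
t(D) = D
√(t(F(Z)) + √(-82 + Y(-5))) = √(-3/2 + √(-82 + 8)) = √(-3/2 + √(-74)) = √(-3/2 + I*√74)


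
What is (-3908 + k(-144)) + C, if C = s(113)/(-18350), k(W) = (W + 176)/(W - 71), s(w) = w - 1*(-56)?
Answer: -3083732107/789050 ≈ -3908.2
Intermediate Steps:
s(w) = 56 + w (s(w) = w + 56 = 56 + w)
k(W) = (176 + W)/(-71 + W)
C = -169/18350 (C = (56 + 113)/(-18350) = 169*(-1/18350) = -169/18350 ≈ -0.0092098)
(-3908 + k(-144)) + C = (-3908 + (176 - 144)/(-71 - 144)) - 169/18350 = (-3908 + 32/(-215)) - 169/18350 = (-3908 - 1/215*32) - 169/18350 = (-3908 - 32/215) - 169/18350 = -840252/215 - 169/18350 = -3083732107/789050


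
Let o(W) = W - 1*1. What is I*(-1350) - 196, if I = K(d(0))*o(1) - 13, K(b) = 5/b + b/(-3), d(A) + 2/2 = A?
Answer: 17354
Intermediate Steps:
d(A) = -1 + A
o(W) = -1 + W (o(W) = W - 1 = -1 + W)
K(b) = 5/b - b/3 (K(b) = 5/b + b*(-⅓) = 5/b - b/3)
I = -13 (I = (5/(-1 + 0) - (-1 + 0)/3)*(-1 + 1) - 13 = (5/(-1) - ⅓*(-1))*0 - 13 = (5*(-1) + ⅓)*0 - 13 = (-5 + ⅓)*0 - 13 = -14/3*0 - 13 = 0 - 13 = -13)
I*(-1350) - 196 = -13*(-1350) - 196 = 17550 - 196 = 17354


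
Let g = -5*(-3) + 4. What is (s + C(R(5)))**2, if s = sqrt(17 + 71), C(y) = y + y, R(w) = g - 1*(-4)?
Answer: 2204 + 184*sqrt(22) ≈ 3067.0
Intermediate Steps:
g = 19 (g = 15 + 4 = 19)
R(w) = 23 (R(w) = 19 - 1*(-4) = 19 + 4 = 23)
C(y) = 2*y
s = 2*sqrt(22) (s = sqrt(88) = 2*sqrt(22) ≈ 9.3808)
(s + C(R(5)))**2 = (2*sqrt(22) + 2*23)**2 = (2*sqrt(22) + 46)**2 = (46 + 2*sqrt(22))**2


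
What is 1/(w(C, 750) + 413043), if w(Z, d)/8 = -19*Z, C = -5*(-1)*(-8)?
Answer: 1/419123 ≈ 2.3859e-6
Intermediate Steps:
C = -40 (C = 5*(-8) = -40)
w(Z, d) = -152*Z (w(Z, d) = 8*(-19*Z) = -152*Z)
1/(w(C, 750) + 413043) = 1/(-152*(-40) + 413043) = 1/(6080 + 413043) = 1/419123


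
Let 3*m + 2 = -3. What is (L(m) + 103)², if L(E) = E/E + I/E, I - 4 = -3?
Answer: 267289/25 ≈ 10692.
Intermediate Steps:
I = 1 (I = 4 - 3 = 1)
m = -5/3 (m = -⅔ + (⅓)*(-3) = -⅔ - 1 = -5/3 ≈ -1.6667)
L(E) = 1 + 1/E (L(E) = E/E + 1/E = 1 + 1/E)
(L(m) + 103)² = ((1 - 5/3)/(-5/3) + 103)² = (-⅗*(-⅔) + 103)² = (⅖ + 103)² = (517/5)² = 267289/25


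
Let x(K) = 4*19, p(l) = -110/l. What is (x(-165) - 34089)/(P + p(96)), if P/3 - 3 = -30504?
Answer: 233232/627457 ≈ 0.37171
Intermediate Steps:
P = -91503 (P = 9 + 3*(-30504) = 9 - 91512 = -91503)
x(K) = 76
(x(-165) - 34089)/(P + p(96)) = (76 - 34089)/(-91503 - 110/96) = -34013/(-91503 - 110*1/96) = -34013/(-91503 - 55/48) = -34013/(-4392199/48) = -34013*(-48/4392199) = 233232/627457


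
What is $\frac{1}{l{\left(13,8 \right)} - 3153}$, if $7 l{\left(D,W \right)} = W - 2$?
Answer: $- \frac{7}{22065} \approx -0.00031724$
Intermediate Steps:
$l{\left(D,W \right)} = - \frac{2}{7} + \frac{W}{7}$ ($l{\left(D,W \right)} = \frac{W - 2}{7} = \frac{-2 + W}{7} = - \frac{2}{7} + \frac{W}{7}$)
$\frac{1}{l{\left(13,8 \right)} - 3153} = \frac{1}{\left(- \frac{2}{7} + \frac{1}{7} \cdot 8\right) - 3153} = \frac{1}{\left(- \frac{2}{7} + \frac{8}{7}\right) - 3153} = \frac{1}{\frac{6}{7} - 3153} = \frac{1}{- \frac{22065}{7}} = - \frac{7}{22065}$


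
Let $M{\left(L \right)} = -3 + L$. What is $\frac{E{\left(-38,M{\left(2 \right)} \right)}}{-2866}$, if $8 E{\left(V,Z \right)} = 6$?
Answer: $- \frac{3}{11464} \approx -0.00026169$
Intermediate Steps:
$E{\left(V,Z \right)} = \frac{3}{4}$ ($E{\left(V,Z \right)} = \frac{1}{8} \cdot 6 = \frac{3}{4}$)
$\frac{E{\left(-38,M{\left(2 \right)} \right)}}{-2866} = \frac{3}{4 \left(-2866\right)} = \frac{3}{4} \left(- \frac{1}{2866}\right) = - \frac{3}{11464}$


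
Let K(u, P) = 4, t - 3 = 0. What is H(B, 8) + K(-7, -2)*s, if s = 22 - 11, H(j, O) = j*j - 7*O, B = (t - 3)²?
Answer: -12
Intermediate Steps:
t = 3 (t = 3 + 0 = 3)
B = 0 (B = (3 - 3)² = 0² = 0)
H(j, O) = j² - 7*O
s = 11
H(B, 8) + K(-7, -2)*s = (0² - 7*8) + 4*11 = (0 - 56) + 44 = -56 + 44 = -12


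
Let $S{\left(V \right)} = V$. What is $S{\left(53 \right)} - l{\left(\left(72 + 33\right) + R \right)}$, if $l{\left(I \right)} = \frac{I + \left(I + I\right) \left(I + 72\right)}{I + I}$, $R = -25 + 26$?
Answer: $- \frac{251}{2} \approx -125.5$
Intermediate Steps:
$R = 1$
$l{\left(I \right)} = \frac{I + 2 I \left(72 + I\right)}{2 I}$
$S{\left(53 \right)} - l{\left(\left(72 + 33\right) + R \right)} = 53 - \left(\frac{145}{2} + \left(\left(72 + 33\right) + 1\right)\right) = 53 - \left(\frac{145}{2} + \left(105 + 1\right)\right) = 53 - \left(\frac{145}{2} + 106\right) = 53 - \frac{357}{2} = - \frac{251}{2}$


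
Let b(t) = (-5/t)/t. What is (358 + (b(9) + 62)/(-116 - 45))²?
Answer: 21749733922921/170067681 ≈ 1.2789e+5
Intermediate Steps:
b(t) = -5/t²
(358 + (b(9) + 62)/(-116 - 45))² = (358 + (-5/9² + 62)/(-116 - 45))² = (358 + (-5*1/81 + 62)/(-161))² = (358 + (-5/81 + 62)*(-1/161))² = (358 + (5017/81)*(-1/161))² = (358 - 5017/13041)² = (4663661/13041)² = 21749733922921/170067681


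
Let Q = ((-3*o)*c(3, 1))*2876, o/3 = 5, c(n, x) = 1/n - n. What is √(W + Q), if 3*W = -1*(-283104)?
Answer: 24*√763 ≈ 662.94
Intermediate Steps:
o = 15 (o = 3*5 = 15)
Q = 345120 (Q = ((-3*15)*(1/3 - 1*3))*2876 = -45*(⅓ - 3)*2876 = -45*(-8/3)*2876 = 120*2876 = 345120)
W = 94368 (W = (-1*(-283104))/3 = (⅓)*283104 = 94368)
√(W + Q) = √(94368 + 345120) = √439488 = 24*√763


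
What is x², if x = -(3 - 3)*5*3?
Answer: 0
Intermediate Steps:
x = 0 (x = -0*15 = -1*0 = 0)
x² = 0² = 0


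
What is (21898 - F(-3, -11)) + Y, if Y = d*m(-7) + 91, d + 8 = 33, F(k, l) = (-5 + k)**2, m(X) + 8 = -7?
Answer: 21550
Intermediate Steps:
m(X) = -15 (m(X) = -8 - 7 = -15)
d = 25 (d = -8 + 33 = 25)
Y = -284 (Y = 25*(-15) + 91 = -375 + 91 = -284)
(21898 - F(-3, -11)) + Y = (21898 - (-5 - 3)**2) - 284 = (21898 - 1*(-8)**2) - 284 = (21898 - 1*64) - 284 = (21898 - 64) - 284 = 21834 - 284 = 21550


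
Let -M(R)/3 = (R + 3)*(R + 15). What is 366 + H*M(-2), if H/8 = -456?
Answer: 142638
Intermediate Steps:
H = -3648 (H = 8*(-456) = -3648)
M(R) = -3*(3 + R)*(15 + R) (M(R) = -3*(R + 3)*(R + 15) = -3*(3 + R)*(15 + R))
366 + H*M(-2) = 366 - 3648*(-135 - 54*(-2) - 3*(-2)²) = 366 - 3648*(-135 + 108 - 3*4) = 366 - 3648*(-135 + 108 - 12) = 366 - 3648*(-39) = 366 + 142272 = 142638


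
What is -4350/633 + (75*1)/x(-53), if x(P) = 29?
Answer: -26225/6119 ≈ -4.2858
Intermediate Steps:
-4350/633 + (75*1)/x(-53) = -4350/633 + (75*1)/29 = -4350*1/633 + 75*(1/29) = -1450/211 + 75/29 = -26225/6119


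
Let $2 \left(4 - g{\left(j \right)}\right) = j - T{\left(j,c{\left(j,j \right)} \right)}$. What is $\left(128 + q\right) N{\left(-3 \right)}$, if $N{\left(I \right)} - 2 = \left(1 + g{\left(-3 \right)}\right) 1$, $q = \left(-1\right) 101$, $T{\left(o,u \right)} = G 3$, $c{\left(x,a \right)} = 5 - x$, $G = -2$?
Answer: $\frac{297}{2} \approx 148.5$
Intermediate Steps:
$T{\left(o,u \right)} = -6$ ($T{\left(o,u \right)} = \left(-2\right) 3 = -6$)
$q = -101$
$g{\left(j \right)} = 1 - \frac{j}{2}$ ($g{\left(j \right)} = 4 - \frac{j - -6}{2} = 4 - \frac{j + 6}{2} = 4 - \frac{6 + j}{2} = 4 - \left(3 + \frac{j}{2}\right) = 1 - \frac{j}{2}$)
$N{\left(I \right)} = \frac{11}{2}$ ($N{\left(I \right)} = 2 + \left(1 + \left(1 - - \frac{3}{2}\right)\right) 1 = 2 + \left(1 + \left(1 + \frac{3}{2}\right)\right) 1 = 2 + \left(1 + \frac{5}{2}\right) 1 = 2 + \frac{7}{2} \cdot 1 = 2 + \frac{7}{2} = \frac{11}{2}$)
$\left(128 + q\right) N{\left(-3 \right)} = \left(128 - 101\right) \frac{11}{2} = 27 \cdot \frac{11}{2} = \frac{297}{2}$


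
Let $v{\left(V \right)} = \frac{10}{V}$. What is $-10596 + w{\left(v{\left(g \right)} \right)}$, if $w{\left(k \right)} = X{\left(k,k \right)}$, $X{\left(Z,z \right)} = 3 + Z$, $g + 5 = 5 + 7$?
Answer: $- \frac{74141}{7} \approx -10592.0$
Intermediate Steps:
$g = 7$ ($g = -5 + \left(5 + 7\right) = -5 + 12 = 7$)
$w{\left(k \right)} = 3 + k$
$-10596 + w{\left(v{\left(g \right)} \right)} = -10596 + \left(3 + \frac{10}{7}\right) = -10596 + \frac{31}{7} = - \frac{74141}{7}$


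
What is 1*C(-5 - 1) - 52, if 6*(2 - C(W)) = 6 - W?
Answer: -52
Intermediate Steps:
C(W) = 1 + W/6 (C(W) = 2 - (6 - W)/6 = 2 + (-1 + W/6) = 1 + W/6)
1*C(-5 - 1) - 52 = 1*(1 + (-5 - 1)/6) - 52 = 1*(1 + (1/6)*(-6)) - 52 = 1*(1 - 1) - 52 = 1*0 - 52 = 0 - 52 = -52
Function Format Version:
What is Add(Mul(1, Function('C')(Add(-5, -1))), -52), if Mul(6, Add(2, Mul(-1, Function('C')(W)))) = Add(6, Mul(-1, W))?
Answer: -52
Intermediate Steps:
Function('C')(W) = Add(1, Mul(Rational(1, 6), W)) (Function('C')(W) = Add(2, Mul(Rational(-1, 6), Add(6, Mul(-1, W)))) = Add(2, Add(-1, Mul(Rational(1, 6), W))) = Add(1, Mul(Rational(1, 6), W)))
Add(Mul(1, Function('C')(Add(-5, -1))), -52) = Add(Mul(1, Add(1, Mul(Rational(1, 6), Add(-5, -1)))), -52) = Add(Mul(1, Add(1, Mul(Rational(1, 6), -6))), -52) = Add(Mul(1, Add(1, -1)), -52) = Add(Mul(1, 0), -52) = Add(0, -52) = -52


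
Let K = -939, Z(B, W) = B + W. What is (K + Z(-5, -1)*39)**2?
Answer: 1375929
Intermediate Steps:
(K + Z(-5, -1)*39)**2 = (-939 + (-5 - 1)*39)**2 = (-939 - 6*39)**2 = (-939 - 234)**2 = (-1173)**2 = 1375929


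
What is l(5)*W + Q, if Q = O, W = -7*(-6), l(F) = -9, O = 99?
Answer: -279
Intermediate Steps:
W = 42
Q = 99
l(5)*W + Q = -9*42 + 99 = -378 + 99 = -279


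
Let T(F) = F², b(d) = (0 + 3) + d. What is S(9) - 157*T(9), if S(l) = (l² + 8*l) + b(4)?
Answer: -12557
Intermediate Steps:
b(d) = 3 + d
S(l) = 7 + l² + 8*l (S(l) = (l² + 8*l) + (3 + 4) = (l² + 8*l) + 7 = 7 + l² + 8*l)
S(9) - 157*T(9) = (7 + 9² + 8*9) - 157*9² = (7 + 81 + 72) - 157*81 = 160 - 12717 = -12557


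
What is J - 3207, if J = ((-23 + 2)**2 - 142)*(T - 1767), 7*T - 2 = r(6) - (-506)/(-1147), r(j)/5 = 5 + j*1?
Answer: -4248337633/8029 ≈ -5.2912e+5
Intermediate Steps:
r(j) = 25 + 5*j (r(j) = 5*(5 + j*1) = 5*(5 + j) = 25 + 5*j)
T = 64873/8029 (T = 2/7 + ((25 + 5*6) - (-506)/(-1147))/7 = 2/7 + ((25 + 30) - (-506)*(-1)/1147)/7 = 2/7 + (55 - 1*506/1147)/7 = 2/7 + (55 - 506/1147)/7 = 2/7 + (1/7)*(62579/1147) = 2/7 + 62579/8029 = 64873/8029 ≈ 8.0798)
J = -4222588630/8029 (J = ((-23 + 2)**2 - 142)*(64873/8029 - 1767) = ((-21)**2 - 142)*(-14122370/8029) = (441 - 142)*(-14122370/8029) = 299*(-14122370/8029) = -4222588630/8029 ≈ -5.2592e+5)
J - 3207 = -4222588630/8029 - 3207 = -4248337633/8029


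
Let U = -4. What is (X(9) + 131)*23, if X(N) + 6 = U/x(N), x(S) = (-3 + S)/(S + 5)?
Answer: 7981/3 ≈ 2660.3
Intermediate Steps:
x(S) = (-3 + S)/(5 + S)
X(N) = -6 - 4*(5 + N)/(-3 + N)
(X(9) + 131)*23 = (2*(-1 - 5*9)/(-3 + 9) + 131)*23 = (2*(-1 - 45)/6 + 131)*23 = (2*(⅙)*(-46) + 131)*23 = (-46/3 + 131)*23 = (347/3)*23 = 7981/3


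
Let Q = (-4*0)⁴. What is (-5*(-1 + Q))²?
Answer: 25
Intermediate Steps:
Q = 0 (Q = 0⁴ = 0)
(-5*(-1 + Q))² = (-5*(-1 + 0))² = (-5*(-1))² = 5² = 25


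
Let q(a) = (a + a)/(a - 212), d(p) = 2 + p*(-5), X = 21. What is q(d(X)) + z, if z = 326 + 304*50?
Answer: 4890896/315 ≈ 15527.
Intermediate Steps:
d(p) = 2 - 5*p
z = 15526 (z = 326 + 15200 = 15526)
q(a) = 2*a/(-212 + a) (q(a) = (2*a)/(-212 + a) = 2*a/(-212 + a))
q(d(X)) + z = 2*(2 - 5*21)/(-212 + (2 - 5*21)) + 15526 = 2*(2 - 105)/(-212 + (2 - 105)) + 15526 = 2*(-103)/(-212 - 103) + 15526 = 2*(-103)/(-315) + 15526 = 2*(-103)*(-1/315) + 15526 = 206/315 + 15526 = 4890896/315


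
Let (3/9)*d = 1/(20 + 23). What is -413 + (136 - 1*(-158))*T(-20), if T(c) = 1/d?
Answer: 3801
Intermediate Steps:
d = 3/43 (d = 3/(20 + 23) = 3/43 ≈ 0.069767)
T(c) = 43/3 (T(c) = 1/(3/43) = 43/3)
-413 + (136 - 1*(-158))*T(-20) = -413 + (136 - 1*(-158))*(43/3) = -413 + (136 + 158)*(43/3) = -413 + 294*(43/3) = -413 + 4214 = 3801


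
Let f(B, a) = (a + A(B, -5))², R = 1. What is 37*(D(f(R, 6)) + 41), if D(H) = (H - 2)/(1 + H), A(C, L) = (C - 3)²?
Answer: 156843/101 ≈ 1552.9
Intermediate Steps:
A(C, L) = (-3 + C)²
f(B, a) = (a + (-3 + B)²)²
D(H) = (-2 + H)/(1 + H)
37*(D(f(R, 6)) + 41) = 37*((-2 + (6 + (-3 + 1)²)²)/(1 + (6 + (-3 + 1)²)²) + 41) = 37*((-2 + (6 + (-2)²)²)/(1 + (6 + (-2)²)²) + 41) = 37*((-2 + (6 + 4)²)/(1 + (6 + 4)²) + 41) = 37*((-2 + 10²)/(1 + 10²) + 41) = 37*((-2 + 100)/(1 + 100) + 41) = 37*(98/101 + 41) = 37*(4239/101) = 156843/101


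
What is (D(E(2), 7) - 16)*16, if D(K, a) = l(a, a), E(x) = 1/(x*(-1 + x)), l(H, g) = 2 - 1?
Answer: -240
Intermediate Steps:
l(H, g) = 1
E(x) = 1/(x*(-1 + x))
D(K, a) = 1
(D(E(2), 7) - 16)*16 = (1 - 16)*16 = -15*16 = -240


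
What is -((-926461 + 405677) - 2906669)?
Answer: 3427453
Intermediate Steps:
-((-926461 + 405677) - 2906669) = -(-520784 - 2906669) = -1*(-3427453) = 3427453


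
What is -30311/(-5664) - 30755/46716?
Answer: 103484363/22049952 ≈ 4.6932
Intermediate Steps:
-30311/(-5664) - 30755/46716 = -30311*(-1/5664) - 30755*1/46716 = 30311/5664 - 30755/46716 = 103484363/22049952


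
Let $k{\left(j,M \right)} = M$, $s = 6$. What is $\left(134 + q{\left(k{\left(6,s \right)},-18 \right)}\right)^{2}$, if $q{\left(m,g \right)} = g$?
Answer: $13456$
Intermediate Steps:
$\left(134 + q{\left(k{\left(6,s \right)},-18 \right)}\right)^{2} = \left(134 - 18\right)^{2} = 116^{2} = 13456$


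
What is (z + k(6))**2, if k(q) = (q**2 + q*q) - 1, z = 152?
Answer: 49729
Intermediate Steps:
k(q) = -1 + 2*q**2 (k(q) = (q**2 + q**2) - 1 = 2*q**2 - 1 = -1 + 2*q**2)
(z + k(6))**2 = (152 + (-1 + 2*6**2))**2 = (152 + (-1 + 2*36))**2 = (152 + (-1 + 72))**2 = (152 + 71)**2 = 223**2 = 49729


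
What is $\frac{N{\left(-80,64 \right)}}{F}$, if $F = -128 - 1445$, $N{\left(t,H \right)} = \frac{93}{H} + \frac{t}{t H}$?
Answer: $- \frac{47}{50336} \approx -0.00093373$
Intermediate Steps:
$N{\left(t,H \right)} = \frac{94}{H}$ ($N{\left(t,H \right)} = \frac{93}{H} + \frac{t}{H t} = \frac{93}{H} + t \frac{1}{H t} = \frac{93}{H} + \frac{1}{H} = \frac{94}{H}$)
$F = -1573$ ($F = -128 - 1445 = -1573$)
$\frac{N{\left(-80,64 \right)}}{F} = \frac{94 \cdot \frac{1}{64}}{-1573} = 94 \cdot \frac{1}{64} \left(- \frac{1}{1573}\right) = \frac{47}{32} \left(- \frac{1}{1573}\right) = - \frac{47}{50336}$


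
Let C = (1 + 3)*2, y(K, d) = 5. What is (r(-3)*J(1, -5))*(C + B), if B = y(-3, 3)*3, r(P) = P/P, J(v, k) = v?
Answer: 23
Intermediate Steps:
r(P) = 1
C = 8 (C = 4*2 = 8)
B = 15 (B = 5*3 = 15)
(r(-3)*J(1, -5))*(C + B) = (1*1)*(8 + 15) = 1*23 = 23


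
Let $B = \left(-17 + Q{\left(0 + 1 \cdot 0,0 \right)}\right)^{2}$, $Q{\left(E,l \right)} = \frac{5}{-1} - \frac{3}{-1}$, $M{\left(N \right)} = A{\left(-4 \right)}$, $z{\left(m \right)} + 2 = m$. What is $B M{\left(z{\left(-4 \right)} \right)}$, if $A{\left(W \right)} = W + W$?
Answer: $-2888$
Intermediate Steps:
$A{\left(W \right)} = 2 W$
$z{\left(m \right)} = -2 + m$
$M{\left(N \right)} = -8$ ($M{\left(N \right)} = 2 \left(-4\right) = -8$)
$Q{\left(E,l \right)} = -2$ ($Q{\left(E,l \right)} = 5 \left(-1\right) - -3 = -5 + 3 = -2$)
$B = 361$ ($B = \left(-17 - 2\right)^{2} = \left(-19\right)^{2} = 361$)
$B M{\left(z{\left(-4 \right)} \right)} = 361 \left(-8\right) = -2888$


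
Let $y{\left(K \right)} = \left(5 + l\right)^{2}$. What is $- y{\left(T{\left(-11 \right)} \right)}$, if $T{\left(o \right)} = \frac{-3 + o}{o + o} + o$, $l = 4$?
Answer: $-81$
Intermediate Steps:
$T{\left(o \right)} = o + \frac{-3 + o}{2 o}$ ($T{\left(o \right)} = \frac{-3 + o}{2 o} + o = o + \frac{-3 + o}{2 o}$)
$y{\left(K \right)} = 81$ ($y{\left(K \right)} = \left(5 + 4\right)^{2} = 9^{2} = 81$)
$- y{\left(T{\left(-11 \right)} \right)} = \left(-1\right) 81 = -81$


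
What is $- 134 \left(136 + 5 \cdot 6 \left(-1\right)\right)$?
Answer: $-14204$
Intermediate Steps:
$- 134 \left(136 + 5 \cdot 6 \left(-1\right)\right) = - 134 \left(136 + 30 \left(-1\right)\right) = - 134 \left(136 - 30\right) = \left(-134\right) 106 = -14204$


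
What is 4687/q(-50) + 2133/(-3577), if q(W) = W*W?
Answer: 11432899/8942500 ≈ 1.2785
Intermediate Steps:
q(W) = W**2
4687/q(-50) + 2133/(-3577) = 4687/((-50)**2) + 2133/(-3577) = 4687/2500 + 2133*(-1/3577) = 4687*(1/2500) - 2133/3577 = 4687/2500 - 2133/3577 = 11432899/8942500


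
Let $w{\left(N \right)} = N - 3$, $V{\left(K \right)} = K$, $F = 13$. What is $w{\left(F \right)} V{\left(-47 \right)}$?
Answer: $-470$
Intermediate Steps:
$w{\left(N \right)} = -3 + N$
$w{\left(F \right)} V{\left(-47 \right)} = \left(-3 + 13\right) \left(-47\right) = 10 \left(-47\right) = -470$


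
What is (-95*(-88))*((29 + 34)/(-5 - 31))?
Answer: -14630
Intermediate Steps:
(-95*(-88))*((29 + 34)/(-5 - 31)) = 8360*(63/(-36)) = 8360*(63*(-1/36)) = 8360*(-7/4) = -14630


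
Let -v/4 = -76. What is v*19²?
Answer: 109744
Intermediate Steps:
v = 304 (v = -4*(-76) = 304)
v*19² = 304*19² = 304*361 = 109744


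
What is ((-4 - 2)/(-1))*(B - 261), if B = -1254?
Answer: -9090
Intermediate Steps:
((-4 - 2)/(-1))*(B - 261) = ((-4 - 2)/(-1))*(-1254 - 261) = -1*(-6)*(-1515) = 6*(-1515) = -9090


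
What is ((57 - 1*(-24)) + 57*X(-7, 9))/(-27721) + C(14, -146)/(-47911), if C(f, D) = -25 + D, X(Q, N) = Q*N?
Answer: 172907901/1328140831 ≈ 0.13019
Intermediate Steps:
X(Q, N) = N*Q
((57 - 1*(-24)) + 57*X(-7, 9))/(-27721) + C(14, -146)/(-47911) = ((57 - 1*(-24)) + 57*(9*(-7)))/(-27721) + (-25 - 146)/(-47911) = ((57 + 24) + 57*(-63))*(-1/27721) - 171*(-1/47911) = (81 - 3591)*(-1/27721) + 171/47911 = -3510*(-1/27721) + 171/47911 = 3510/27721 + 171/47911 = 172907901/1328140831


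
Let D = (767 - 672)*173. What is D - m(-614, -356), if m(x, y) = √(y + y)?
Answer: 16435 - 2*I*√178 ≈ 16435.0 - 26.683*I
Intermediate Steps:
m(x, y) = √2*√y (m(x, y) = √(2*y) = √2*√y)
D = 16435 (D = 95*173 = 16435)
D - m(-614, -356) = 16435 - √2*√(-356) = 16435 - √2*2*I*√89 = 16435 - 2*I*√178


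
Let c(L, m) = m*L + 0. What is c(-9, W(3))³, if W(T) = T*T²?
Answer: -14348907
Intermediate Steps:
W(T) = T³
c(L, m) = L*m (c(L, m) = L*m + 0 = L*m)
c(-9, W(3))³ = (-9*3³)³ = (-9*27)³ = (-243)³ = -14348907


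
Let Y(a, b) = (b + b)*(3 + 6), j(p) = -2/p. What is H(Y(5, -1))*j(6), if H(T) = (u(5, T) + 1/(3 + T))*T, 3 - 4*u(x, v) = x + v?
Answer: 118/5 ≈ 23.600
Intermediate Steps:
u(x, v) = ¾ - v/4 - x/4 (u(x, v) = ¾ - (x + v)/4 = ¾ - (v + x)/4 = ¾ + (-v/4 - x/4) = ¾ - v/4 - x/4)
Y(a, b) = 18*b (Y(a, b) = (2*b)*9 = 18*b)
H(T) = T*(-½ + 1/(3 + T) - T/4) (H(T) = ((¾ - T/4 - ¼*5) + 1/(3 + T))*T = ((¾ - T/4 - 5/4) + 1/(3 + T))*T = ((-½ - T/4) + 1/(3 + T))*T = (-½ + 1/(3 + T) - T/4)*T = T*(-½ + 1/(3 + T) - T/4))
H(Y(5, -1))*j(6) = ((18*(-1))*(-2 - (18*(-1))² - 90*(-1))/(4*(3 + 18*(-1))))*(-2/6) = ((¼)*(-18)*(-2 - 1*(-18)² - 5*(-18))/(3 - 18))*(-2*⅙) = ((¼)*(-18)*(-2 - 1*324 + 90)/(-15))*(-⅓) = ((¼)*(-18)*(-1/15)*(-2 - 324 + 90))*(-⅓) = ((¼)*(-18)*(-1/15)*(-236))*(-⅓) = -354/5*(-⅓) = 118/5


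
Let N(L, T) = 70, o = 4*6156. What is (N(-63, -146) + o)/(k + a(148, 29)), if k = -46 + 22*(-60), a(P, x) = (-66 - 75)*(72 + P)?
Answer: -12347/16193 ≈ -0.76249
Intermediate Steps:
a(P, x) = -10152 - 141*P (a(P, x) = -141*(72 + P) = -10152 - 141*P)
o = 24624
k = -1366 (k = -46 - 1320 = -1366)
(N(-63, -146) + o)/(k + a(148, 29)) = (70 + 24624)/(-1366 + (-10152 - 141*148)) = 24694/(-1366 + (-10152 - 20868)) = 24694/(-1366 - 31020) = 24694/(-32386) = 24694*(-1/32386) = -12347/16193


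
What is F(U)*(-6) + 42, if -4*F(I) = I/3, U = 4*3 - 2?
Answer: 47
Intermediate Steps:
U = 10 (U = 12 - 2 = 10)
F(I) = -I/12 (F(I) = -I/(4*3) = -I/12)
F(U)*(-6) + 42 = -1/12*10*(-6) + 42 = -⅚*(-6) + 42 = 5 + 42 = 47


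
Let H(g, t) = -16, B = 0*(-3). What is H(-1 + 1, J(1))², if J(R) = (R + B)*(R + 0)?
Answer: 256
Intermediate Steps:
B = 0
J(R) = R² (J(R) = (R + 0)*(R + 0) = R*R = R²)
H(-1 + 1, J(1))² = (-16)² = 256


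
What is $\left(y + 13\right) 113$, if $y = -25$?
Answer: $-1356$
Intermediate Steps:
$\left(y + 13\right) 113 = \left(-25 + 13\right) 113 = \left(-12\right) 113 = -1356$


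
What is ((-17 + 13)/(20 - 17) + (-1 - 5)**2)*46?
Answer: 4784/3 ≈ 1594.7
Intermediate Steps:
((-17 + 13)/(20 - 17) + (-1 - 5)**2)*46 = (-4/3 + (-6)**2)*46 = (-4*1/3 + 36)*46 = (-4/3 + 36)*46 = (104/3)*46 = 4784/3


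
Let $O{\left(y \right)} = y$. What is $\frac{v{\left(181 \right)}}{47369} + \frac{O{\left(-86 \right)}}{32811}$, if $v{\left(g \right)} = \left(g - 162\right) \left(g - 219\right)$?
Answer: $- \frac{27763276}{1554224259} \approx -0.017863$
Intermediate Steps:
$v{\left(g \right)} = \left(-219 + g\right) \left(-162 + g\right)$ ($v{\left(g \right)} = \left(-162 + g\right) \left(-219 + g\right) = \left(-219 + g\right) \left(-162 + g\right)$)
$\frac{v{\left(181 \right)}}{47369} + \frac{O{\left(-86 \right)}}{32811} = \frac{35478 + 181^{2} - 68961}{47369} - \frac{86}{32811} = \left(35478 + 32761 - 68961\right) \frac{1}{47369} - \frac{86}{32811} = \left(-722\right) \frac{1}{47369} - \frac{86}{32811} = - \frac{722}{47369} - \frac{86}{32811} = - \frac{27763276}{1554224259}$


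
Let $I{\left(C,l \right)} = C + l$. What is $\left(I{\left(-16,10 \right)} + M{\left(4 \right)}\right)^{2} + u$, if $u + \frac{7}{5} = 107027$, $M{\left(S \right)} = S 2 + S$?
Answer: $\frac{535308}{5} \approx 1.0706 \cdot 10^{5}$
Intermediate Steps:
$M{\left(S \right)} = 3 S$ ($M{\left(S \right)} = 2 S + S = 3 S$)
$u = \frac{535128}{5}$ ($u = - \frac{7}{5} + 107027 = \frac{535128}{5} \approx 1.0703 \cdot 10^{5}$)
$\left(I{\left(-16,10 \right)} + M{\left(4 \right)}\right)^{2} + u = \left(\left(-16 + 10\right) + 3 \cdot 4\right)^{2} + \frac{535128}{5} = \left(-6 + 12\right)^{2} + \frac{535128}{5} = 6^{2} + \frac{535128}{5} = 36 + \frac{535128}{5} = \frac{535308}{5}$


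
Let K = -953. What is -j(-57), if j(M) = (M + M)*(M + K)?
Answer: -115140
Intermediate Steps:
j(M) = 2*M*(-953 + M) (j(M) = (M + M)*(M - 953) = (2*M)*(-953 + M) = 2*M*(-953 + M))
-j(-57) = -2*(-57)*(-953 - 57) = -2*(-57)*(-1010) = -1*115140 = -115140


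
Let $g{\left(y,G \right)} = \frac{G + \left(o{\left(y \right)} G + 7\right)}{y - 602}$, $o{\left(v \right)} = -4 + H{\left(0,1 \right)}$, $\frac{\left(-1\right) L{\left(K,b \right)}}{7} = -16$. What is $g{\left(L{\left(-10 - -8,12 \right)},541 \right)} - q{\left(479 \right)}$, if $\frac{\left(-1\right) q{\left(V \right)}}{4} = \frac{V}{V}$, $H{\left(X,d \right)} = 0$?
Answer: $\frac{1788}{245} \approx 7.298$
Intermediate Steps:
$L{\left(K,b \right)} = 112$ ($L{\left(K,b \right)} = \left(-7\right) \left(-16\right) = 112$)
$o{\left(v \right)} = -4$ ($o{\left(v \right)} = -4 + 0 = -4$)
$q{\left(V \right)} = -4$ ($q{\left(V \right)} = - 4 \frac{V}{V} = \left(-4\right) 1 = -4$)
$g{\left(y,G \right)} = \frac{7 - 3 G}{-602 + y}$ ($g{\left(y,G \right)} = \frac{G - \left(-7 + 4 G\right)}{y - 602} = \frac{G - \left(-7 + 4 G\right)}{-602 + y} = \frac{7 - 3 G}{-602 + y}$)
$g{\left(L{\left(-10 - -8,12 \right)},541 \right)} - q{\left(479 \right)} = \frac{7 - 1623}{-602 + 112} - -4 = \frac{7 - 1623}{-490} + 4 = \left(- \frac{1}{490}\right) \left(-1616\right) + 4 = \frac{808}{245} + 4 = \frac{1788}{245}$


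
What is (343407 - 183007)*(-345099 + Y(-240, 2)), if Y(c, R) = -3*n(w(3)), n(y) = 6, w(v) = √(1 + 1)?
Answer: -55356766800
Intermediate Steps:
w(v) = √2
Y(c, R) = -18 (Y(c, R) = -3*6 = -18)
(343407 - 183007)*(-345099 + Y(-240, 2)) = (343407 - 183007)*(-345099 - 18) = 160400*(-345117) = -55356766800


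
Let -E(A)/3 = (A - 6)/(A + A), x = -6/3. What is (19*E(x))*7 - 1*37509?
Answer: -38307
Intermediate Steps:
x = -2 (x = -6*⅓ = -2)
E(A) = -3*(-6 + A)/(2*A) (E(A) = -3*(A - 6)/(A + A) = -3*(-6 + A)/(2*A))
(19*E(x))*7 - 1*37509 = (19*(-3/2 + 9/(-2)))*7 - 1*37509 = (19*(-3/2 + 9*(-½)))*7 - 37509 = (19*(-3/2 - 9/2))*7 - 37509 = (19*(-6))*7 - 37509 = -114*7 - 37509 = -798 - 37509 = -38307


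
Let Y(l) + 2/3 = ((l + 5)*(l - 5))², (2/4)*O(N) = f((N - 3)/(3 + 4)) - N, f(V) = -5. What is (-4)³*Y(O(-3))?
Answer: -15424/3 ≈ -5141.3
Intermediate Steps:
O(N) = -10 - 2*N (O(N) = 2*(-5 - N) = -10 - 2*N)
Y(l) = -⅔ + (-5 + l)²*(5 + l)² (Y(l) = -⅔ + ((l + 5)*(l - 5))² = -⅔ + ((5 + l)*(-5 + l))² = -⅔ + ((-5 + l)*(5 + l))² = -⅔ + (-5 + l)²*(5 + l)²)
(-4)³*Y(O(-3)) = (-4)³*(1873/3 + (-10 - 2*(-3))⁴ - 50*(-10 - 2*(-3))²) = -64*(1873/3 + (-10 + 6)⁴ - 50*(-10 + 6)²) = -64*(1873/3 + (-4)⁴ - 50*(-4)²) = -64*(1873/3 + 256 - 50*16) = -64*(1873/3 + 256 - 800) = -64*241/3 = -15424/3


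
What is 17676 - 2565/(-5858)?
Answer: 103548573/5858 ≈ 17676.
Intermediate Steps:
17676 - 2565/(-5858) = 17676 - 2565*(-1)/5858 = 17676 - 5*(-513/5858) = 17676 + 2565/5858 = 103548573/5858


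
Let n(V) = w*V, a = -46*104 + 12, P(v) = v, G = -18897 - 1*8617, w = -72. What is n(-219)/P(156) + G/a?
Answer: 3314045/31018 ≈ 106.84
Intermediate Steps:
G = -27514 (G = -18897 - 8617 = -27514)
a = -4772 (a = -4784 + 12 = -4772)
n(V) = -72*V
n(-219)/P(156) + G/a = -72*(-219)/156 - 27514/(-4772) = 15768*(1/156) - 27514*(-1/4772) = 1314/13 + 13757/2386 = 3314045/31018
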